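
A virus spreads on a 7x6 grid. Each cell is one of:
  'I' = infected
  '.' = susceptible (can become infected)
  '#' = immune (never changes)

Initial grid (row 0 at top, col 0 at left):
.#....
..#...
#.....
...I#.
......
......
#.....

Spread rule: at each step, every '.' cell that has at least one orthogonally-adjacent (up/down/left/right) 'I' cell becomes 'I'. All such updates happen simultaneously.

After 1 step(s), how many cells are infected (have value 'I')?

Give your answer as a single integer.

Answer: 4

Derivation:
Step 0 (initial): 1 infected
Step 1: +3 new -> 4 infected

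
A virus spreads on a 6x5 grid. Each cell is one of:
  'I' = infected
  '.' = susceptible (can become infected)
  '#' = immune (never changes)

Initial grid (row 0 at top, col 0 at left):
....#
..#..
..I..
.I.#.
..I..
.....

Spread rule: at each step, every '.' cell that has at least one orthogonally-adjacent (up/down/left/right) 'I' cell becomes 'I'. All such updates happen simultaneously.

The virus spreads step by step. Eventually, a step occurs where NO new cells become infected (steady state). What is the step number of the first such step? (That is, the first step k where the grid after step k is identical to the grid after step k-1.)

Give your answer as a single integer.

Answer: 5

Derivation:
Step 0 (initial): 3 infected
Step 1: +7 new -> 10 infected
Step 2: +8 new -> 18 infected
Step 3: +7 new -> 25 infected
Step 4: +2 new -> 27 infected
Step 5: +0 new -> 27 infected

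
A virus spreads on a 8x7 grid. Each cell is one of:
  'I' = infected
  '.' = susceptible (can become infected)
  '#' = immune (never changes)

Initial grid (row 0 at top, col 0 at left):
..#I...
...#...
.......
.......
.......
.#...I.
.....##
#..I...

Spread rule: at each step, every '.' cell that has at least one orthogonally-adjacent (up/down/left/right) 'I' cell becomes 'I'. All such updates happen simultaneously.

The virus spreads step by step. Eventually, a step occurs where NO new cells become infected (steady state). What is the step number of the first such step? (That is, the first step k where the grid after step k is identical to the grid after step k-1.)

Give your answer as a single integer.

Answer: 10

Derivation:
Step 0 (initial): 3 infected
Step 1: +7 new -> 10 infected
Step 2: +10 new -> 20 infected
Step 3: +10 new -> 30 infected
Step 4: +6 new -> 36 infected
Step 5: +4 new -> 40 infected
Step 6: +4 new -> 44 infected
Step 7: +3 new -> 47 infected
Step 8: +2 new -> 49 infected
Step 9: +1 new -> 50 infected
Step 10: +0 new -> 50 infected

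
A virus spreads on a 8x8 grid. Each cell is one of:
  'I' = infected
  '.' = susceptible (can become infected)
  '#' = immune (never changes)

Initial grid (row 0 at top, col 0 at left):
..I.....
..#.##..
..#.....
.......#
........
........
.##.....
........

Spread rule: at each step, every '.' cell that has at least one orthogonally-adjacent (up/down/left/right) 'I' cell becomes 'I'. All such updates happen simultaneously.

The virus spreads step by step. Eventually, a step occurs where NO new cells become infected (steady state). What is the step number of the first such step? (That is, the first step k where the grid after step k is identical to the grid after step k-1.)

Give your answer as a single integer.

Step 0 (initial): 1 infected
Step 1: +2 new -> 3 infected
Step 2: +4 new -> 7 infected
Step 3: +4 new -> 11 infected
Step 4: +5 new -> 16 infected
Step 5: +8 new -> 24 infected
Step 6: +8 new -> 32 infected
Step 7: +7 new -> 39 infected
Step 8: +5 new -> 44 infected
Step 9: +6 new -> 50 infected
Step 10: +4 new -> 54 infected
Step 11: +2 new -> 56 infected
Step 12: +1 new -> 57 infected
Step 13: +0 new -> 57 infected

Answer: 13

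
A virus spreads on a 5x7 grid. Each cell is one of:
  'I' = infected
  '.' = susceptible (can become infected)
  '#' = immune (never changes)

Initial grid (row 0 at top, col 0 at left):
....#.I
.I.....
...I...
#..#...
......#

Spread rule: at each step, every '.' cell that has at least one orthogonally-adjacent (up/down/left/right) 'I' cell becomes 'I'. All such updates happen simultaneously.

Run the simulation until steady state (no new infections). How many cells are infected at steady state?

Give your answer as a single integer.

Answer: 31

Derivation:
Step 0 (initial): 3 infected
Step 1: +9 new -> 12 infected
Step 2: +11 new -> 23 infected
Step 3: +5 new -> 28 infected
Step 4: +3 new -> 31 infected
Step 5: +0 new -> 31 infected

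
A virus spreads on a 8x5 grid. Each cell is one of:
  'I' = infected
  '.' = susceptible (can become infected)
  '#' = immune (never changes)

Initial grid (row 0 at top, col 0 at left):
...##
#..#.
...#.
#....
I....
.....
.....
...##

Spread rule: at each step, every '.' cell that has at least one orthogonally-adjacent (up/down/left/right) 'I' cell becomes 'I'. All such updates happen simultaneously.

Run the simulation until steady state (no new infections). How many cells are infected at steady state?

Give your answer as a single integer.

Answer: 32

Derivation:
Step 0 (initial): 1 infected
Step 1: +2 new -> 3 infected
Step 2: +4 new -> 7 infected
Step 3: +6 new -> 13 infected
Step 4: +8 new -> 21 infected
Step 5: +6 new -> 27 infected
Step 6: +4 new -> 31 infected
Step 7: +1 new -> 32 infected
Step 8: +0 new -> 32 infected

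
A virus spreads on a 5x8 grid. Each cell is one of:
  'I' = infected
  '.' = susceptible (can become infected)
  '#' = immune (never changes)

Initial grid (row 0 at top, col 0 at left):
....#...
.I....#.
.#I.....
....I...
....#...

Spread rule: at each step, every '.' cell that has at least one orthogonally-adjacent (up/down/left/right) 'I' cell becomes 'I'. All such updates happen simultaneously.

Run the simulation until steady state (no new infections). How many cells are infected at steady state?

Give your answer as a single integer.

Answer: 36

Derivation:
Step 0 (initial): 3 infected
Step 1: +8 new -> 11 infected
Step 2: +11 new -> 22 infected
Step 3: +7 new -> 29 infected
Step 4: +4 new -> 33 infected
Step 5: +2 new -> 35 infected
Step 6: +1 new -> 36 infected
Step 7: +0 new -> 36 infected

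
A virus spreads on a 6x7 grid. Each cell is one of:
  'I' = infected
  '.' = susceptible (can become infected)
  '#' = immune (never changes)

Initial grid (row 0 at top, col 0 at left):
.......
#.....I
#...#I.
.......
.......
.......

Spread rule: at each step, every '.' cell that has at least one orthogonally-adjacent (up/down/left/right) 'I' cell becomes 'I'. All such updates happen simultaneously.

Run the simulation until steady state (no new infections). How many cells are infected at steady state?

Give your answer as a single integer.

Answer: 39

Derivation:
Step 0 (initial): 2 infected
Step 1: +4 new -> 6 infected
Step 2: +5 new -> 11 infected
Step 3: +6 new -> 17 infected
Step 4: +7 new -> 24 infected
Step 5: +6 new -> 30 infected
Step 6: +5 new -> 35 infected
Step 7: +3 new -> 38 infected
Step 8: +1 new -> 39 infected
Step 9: +0 new -> 39 infected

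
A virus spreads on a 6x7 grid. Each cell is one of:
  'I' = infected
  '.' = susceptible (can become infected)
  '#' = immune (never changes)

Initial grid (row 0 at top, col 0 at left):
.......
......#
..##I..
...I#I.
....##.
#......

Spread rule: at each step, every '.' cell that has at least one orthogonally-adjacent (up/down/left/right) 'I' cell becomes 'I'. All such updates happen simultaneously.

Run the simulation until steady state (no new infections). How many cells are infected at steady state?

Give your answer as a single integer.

Answer: 35

Derivation:
Step 0 (initial): 3 infected
Step 1: +5 new -> 8 infected
Step 2: +8 new -> 16 infected
Step 3: +9 new -> 25 infected
Step 4: +7 new -> 32 infected
Step 5: +2 new -> 34 infected
Step 6: +1 new -> 35 infected
Step 7: +0 new -> 35 infected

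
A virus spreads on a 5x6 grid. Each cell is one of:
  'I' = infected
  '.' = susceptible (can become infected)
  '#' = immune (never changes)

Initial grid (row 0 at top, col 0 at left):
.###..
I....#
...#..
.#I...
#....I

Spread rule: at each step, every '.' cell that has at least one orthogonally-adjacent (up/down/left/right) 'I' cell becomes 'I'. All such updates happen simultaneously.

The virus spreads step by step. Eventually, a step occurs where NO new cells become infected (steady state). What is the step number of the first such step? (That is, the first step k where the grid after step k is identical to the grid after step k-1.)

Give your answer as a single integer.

Answer: 7

Derivation:
Step 0 (initial): 3 infected
Step 1: +8 new -> 11 infected
Step 2: +7 new -> 18 infected
Step 3: +2 new -> 20 infected
Step 4: +1 new -> 21 infected
Step 5: +1 new -> 22 infected
Step 6: +1 new -> 23 infected
Step 7: +0 new -> 23 infected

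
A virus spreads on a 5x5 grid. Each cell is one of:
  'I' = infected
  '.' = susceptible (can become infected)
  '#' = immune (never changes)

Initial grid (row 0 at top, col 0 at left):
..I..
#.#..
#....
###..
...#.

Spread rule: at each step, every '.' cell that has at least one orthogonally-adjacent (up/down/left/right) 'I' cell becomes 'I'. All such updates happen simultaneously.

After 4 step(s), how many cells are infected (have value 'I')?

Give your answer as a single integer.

Answer: 13

Derivation:
Step 0 (initial): 1 infected
Step 1: +2 new -> 3 infected
Step 2: +4 new -> 7 infected
Step 3: +3 new -> 10 infected
Step 4: +3 new -> 13 infected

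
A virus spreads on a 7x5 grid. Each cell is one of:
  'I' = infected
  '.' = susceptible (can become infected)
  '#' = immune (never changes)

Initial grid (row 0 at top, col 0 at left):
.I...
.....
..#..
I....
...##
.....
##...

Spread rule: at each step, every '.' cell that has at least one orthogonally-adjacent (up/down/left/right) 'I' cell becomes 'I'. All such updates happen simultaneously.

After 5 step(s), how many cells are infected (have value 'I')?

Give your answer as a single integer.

Step 0 (initial): 2 infected
Step 1: +6 new -> 8 infected
Step 2: +7 new -> 15 infected
Step 3: +5 new -> 20 infected
Step 4: +4 new -> 24 infected
Step 5: +3 new -> 27 infected

Answer: 27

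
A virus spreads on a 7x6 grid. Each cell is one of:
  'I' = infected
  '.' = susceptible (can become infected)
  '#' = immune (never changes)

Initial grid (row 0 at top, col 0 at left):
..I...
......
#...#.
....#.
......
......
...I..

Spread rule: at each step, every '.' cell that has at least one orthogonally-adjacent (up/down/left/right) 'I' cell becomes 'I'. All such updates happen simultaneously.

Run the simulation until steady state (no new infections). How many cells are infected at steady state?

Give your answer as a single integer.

Step 0 (initial): 2 infected
Step 1: +6 new -> 8 infected
Step 2: +10 new -> 18 infected
Step 3: +12 new -> 30 infected
Step 4: +5 new -> 35 infected
Step 5: +4 new -> 39 infected
Step 6: +0 new -> 39 infected

Answer: 39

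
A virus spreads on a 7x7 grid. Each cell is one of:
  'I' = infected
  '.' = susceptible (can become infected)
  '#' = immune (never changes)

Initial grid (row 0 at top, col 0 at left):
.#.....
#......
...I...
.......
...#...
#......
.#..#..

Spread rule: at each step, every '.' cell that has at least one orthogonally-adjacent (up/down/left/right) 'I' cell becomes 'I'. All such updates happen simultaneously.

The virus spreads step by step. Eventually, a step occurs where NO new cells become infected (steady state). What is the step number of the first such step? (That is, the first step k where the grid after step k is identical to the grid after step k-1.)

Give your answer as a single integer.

Answer: 8

Derivation:
Step 0 (initial): 1 infected
Step 1: +4 new -> 5 infected
Step 2: +7 new -> 12 infected
Step 3: +10 new -> 22 infected
Step 4: +8 new -> 30 infected
Step 5: +7 new -> 37 infected
Step 6: +3 new -> 40 infected
Step 7: +1 new -> 41 infected
Step 8: +0 new -> 41 infected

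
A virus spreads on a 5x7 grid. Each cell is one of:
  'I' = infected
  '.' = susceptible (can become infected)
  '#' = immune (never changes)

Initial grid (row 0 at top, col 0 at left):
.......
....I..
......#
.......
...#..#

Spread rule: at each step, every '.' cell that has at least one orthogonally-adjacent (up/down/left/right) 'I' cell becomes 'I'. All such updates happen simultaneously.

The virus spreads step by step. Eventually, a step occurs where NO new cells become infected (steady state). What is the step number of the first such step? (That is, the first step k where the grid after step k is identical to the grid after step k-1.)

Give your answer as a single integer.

Step 0 (initial): 1 infected
Step 1: +4 new -> 5 infected
Step 2: +7 new -> 12 infected
Step 3: +7 new -> 19 infected
Step 4: +6 new -> 25 infected
Step 5: +4 new -> 29 infected
Step 6: +2 new -> 31 infected
Step 7: +1 new -> 32 infected
Step 8: +0 new -> 32 infected

Answer: 8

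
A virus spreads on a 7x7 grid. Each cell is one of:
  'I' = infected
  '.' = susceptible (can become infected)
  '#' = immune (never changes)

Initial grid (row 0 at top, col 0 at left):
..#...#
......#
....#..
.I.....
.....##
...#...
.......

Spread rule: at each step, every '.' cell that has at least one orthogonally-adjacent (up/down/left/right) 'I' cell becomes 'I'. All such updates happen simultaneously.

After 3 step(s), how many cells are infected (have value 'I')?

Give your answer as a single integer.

Answer: 21

Derivation:
Step 0 (initial): 1 infected
Step 1: +4 new -> 5 infected
Step 2: +7 new -> 12 infected
Step 3: +9 new -> 21 infected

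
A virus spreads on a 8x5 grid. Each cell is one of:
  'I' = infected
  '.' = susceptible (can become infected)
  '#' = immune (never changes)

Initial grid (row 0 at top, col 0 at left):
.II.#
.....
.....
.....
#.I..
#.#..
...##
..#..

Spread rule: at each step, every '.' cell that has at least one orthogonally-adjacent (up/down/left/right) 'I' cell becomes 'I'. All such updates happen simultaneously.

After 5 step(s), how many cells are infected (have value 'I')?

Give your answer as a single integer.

Step 0 (initial): 3 infected
Step 1: +7 new -> 10 infected
Step 2: +9 new -> 19 infected
Step 3: +7 new -> 26 infected
Step 4: +4 new -> 30 infected
Step 5: +1 new -> 31 infected

Answer: 31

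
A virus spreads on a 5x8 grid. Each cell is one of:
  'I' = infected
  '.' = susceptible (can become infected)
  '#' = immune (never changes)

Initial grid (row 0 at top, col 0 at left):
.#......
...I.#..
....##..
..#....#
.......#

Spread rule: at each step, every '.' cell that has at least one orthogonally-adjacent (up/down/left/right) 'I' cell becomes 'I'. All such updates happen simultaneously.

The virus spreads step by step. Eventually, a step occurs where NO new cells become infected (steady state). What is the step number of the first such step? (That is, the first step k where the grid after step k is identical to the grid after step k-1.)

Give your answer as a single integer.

Answer: 8

Derivation:
Step 0 (initial): 1 infected
Step 1: +4 new -> 5 infected
Step 2: +5 new -> 10 infected
Step 3: +5 new -> 15 infected
Step 4: +7 new -> 22 infected
Step 5: +6 new -> 28 infected
Step 6: +4 new -> 32 infected
Step 7: +1 new -> 33 infected
Step 8: +0 new -> 33 infected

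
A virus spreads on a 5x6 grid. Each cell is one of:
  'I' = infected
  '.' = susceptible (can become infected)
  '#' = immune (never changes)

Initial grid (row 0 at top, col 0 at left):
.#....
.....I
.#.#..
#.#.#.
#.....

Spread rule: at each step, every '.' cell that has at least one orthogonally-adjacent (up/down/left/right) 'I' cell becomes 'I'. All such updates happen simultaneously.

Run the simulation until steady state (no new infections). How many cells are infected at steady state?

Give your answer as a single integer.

Answer: 23

Derivation:
Step 0 (initial): 1 infected
Step 1: +3 new -> 4 infected
Step 2: +4 new -> 8 infected
Step 3: +3 new -> 11 infected
Step 4: +4 new -> 15 infected
Step 5: +2 new -> 17 infected
Step 6: +4 new -> 21 infected
Step 7: +1 new -> 22 infected
Step 8: +1 new -> 23 infected
Step 9: +0 new -> 23 infected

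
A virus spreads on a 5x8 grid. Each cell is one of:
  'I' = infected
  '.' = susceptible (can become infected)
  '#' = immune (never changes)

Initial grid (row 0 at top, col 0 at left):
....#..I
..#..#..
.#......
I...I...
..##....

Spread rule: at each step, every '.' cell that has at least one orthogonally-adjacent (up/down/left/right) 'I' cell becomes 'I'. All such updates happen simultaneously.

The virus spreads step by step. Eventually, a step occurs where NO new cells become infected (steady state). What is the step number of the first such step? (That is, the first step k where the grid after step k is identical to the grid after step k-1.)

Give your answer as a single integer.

Answer: 6

Derivation:
Step 0 (initial): 3 infected
Step 1: +9 new -> 12 infected
Step 2: +11 new -> 23 infected
Step 3: +7 new -> 30 infected
Step 4: +3 new -> 33 infected
Step 5: +1 new -> 34 infected
Step 6: +0 new -> 34 infected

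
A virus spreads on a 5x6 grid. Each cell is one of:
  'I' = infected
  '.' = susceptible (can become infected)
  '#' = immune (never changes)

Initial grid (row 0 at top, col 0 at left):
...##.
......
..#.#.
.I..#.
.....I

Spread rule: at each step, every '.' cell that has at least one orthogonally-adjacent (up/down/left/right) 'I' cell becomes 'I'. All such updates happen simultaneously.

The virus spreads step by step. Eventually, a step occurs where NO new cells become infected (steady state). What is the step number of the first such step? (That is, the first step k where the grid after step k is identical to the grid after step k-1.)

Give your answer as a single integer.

Answer: 5

Derivation:
Step 0 (initial): 2 infected
Step 1: +6 new -> 8 infected
Step 2: +7 new -> 15 infected
Step 3: +5 new -> 20 infected
Step 4: +5 new -> 25 infected
Step 5: +0 new -> 25 infected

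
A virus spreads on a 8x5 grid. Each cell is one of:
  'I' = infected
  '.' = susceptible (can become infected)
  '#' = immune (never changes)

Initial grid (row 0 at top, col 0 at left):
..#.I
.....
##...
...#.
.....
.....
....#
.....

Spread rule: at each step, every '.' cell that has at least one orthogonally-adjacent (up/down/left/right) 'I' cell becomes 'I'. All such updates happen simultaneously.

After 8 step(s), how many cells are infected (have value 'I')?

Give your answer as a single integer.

Answer: 28

Derivation:
Step 0 (initial): 1 infected
Step 1: +2 new -> 3 infected
Step 2: +2 new -> 5 infected
Step 3: +3 new -> 8 infected
Step 4: +3 new -> 11 infected
Step 5: +5 new -> 16 infected
Step 6: +4 new -> 20 infected
Step 7: +4 new -> 24 infected
Step 8: +4 new -> 28 infected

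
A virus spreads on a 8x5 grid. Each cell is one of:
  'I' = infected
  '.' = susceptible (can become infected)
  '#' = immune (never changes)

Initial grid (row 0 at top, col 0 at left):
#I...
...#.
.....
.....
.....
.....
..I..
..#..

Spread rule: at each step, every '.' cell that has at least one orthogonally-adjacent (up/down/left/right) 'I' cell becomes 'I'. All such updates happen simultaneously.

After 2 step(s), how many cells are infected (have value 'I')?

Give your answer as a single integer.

Answer: 18

Derivation:
Step 0 (initial): 2 infected
Step 1: +5 new -> 7 infected
Step 2: +11 new -> 18 infected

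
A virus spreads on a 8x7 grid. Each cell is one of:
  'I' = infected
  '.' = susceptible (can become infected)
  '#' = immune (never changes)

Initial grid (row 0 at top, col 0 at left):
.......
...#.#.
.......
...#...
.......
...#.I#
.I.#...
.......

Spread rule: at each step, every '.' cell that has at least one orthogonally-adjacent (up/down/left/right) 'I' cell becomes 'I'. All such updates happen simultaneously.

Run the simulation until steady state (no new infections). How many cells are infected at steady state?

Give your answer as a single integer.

Answer: 50

Derivation:
Step 0 (initial): 2 infected
Step 1: +7 new -> 9 infected
Step 2: +11 new -> 20 infected
Step 3: +10 new -> 30 infected
Step 4: +5 new -> 35 infected
Step 5: +6 new -> 41 infected
Step 6: +5 new -> 46 infected
Step 7: +4 new -> 50 infected
Step 8: +0 new -> 50 infected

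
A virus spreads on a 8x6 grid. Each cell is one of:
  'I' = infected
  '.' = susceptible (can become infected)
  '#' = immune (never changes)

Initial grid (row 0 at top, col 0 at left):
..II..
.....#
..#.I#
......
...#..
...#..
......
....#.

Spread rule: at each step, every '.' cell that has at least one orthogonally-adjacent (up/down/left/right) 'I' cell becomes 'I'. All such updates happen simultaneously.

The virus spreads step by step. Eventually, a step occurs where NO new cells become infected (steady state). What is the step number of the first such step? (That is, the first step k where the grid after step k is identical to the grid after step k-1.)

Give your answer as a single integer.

Answer: 10

Derivation:
Step 0 (initial): 3 infected
Step 1: +7 new -> 10 infected
Step 2: +6 new -> 16 infected
Step 3: +5 new -> 21 infected
Step 4: +5 new -> 26 infected
Step 5: +5 new -> 31 infected
Step 6: +5 new -> 36 infected
Step 7: +3 new -> 39 infected
Step 8: +2 new -> 41 infected
Step 9: +1 new -> 42 infected
Step 10: +0 new -> 42 infected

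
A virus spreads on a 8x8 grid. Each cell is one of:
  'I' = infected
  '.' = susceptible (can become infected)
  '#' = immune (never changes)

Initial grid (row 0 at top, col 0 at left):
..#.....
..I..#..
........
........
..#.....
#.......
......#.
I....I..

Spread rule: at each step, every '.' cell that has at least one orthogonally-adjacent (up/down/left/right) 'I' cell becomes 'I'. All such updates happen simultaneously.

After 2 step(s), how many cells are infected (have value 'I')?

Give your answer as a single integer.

Answer: 24

Derivation:
Step 0 (initial): 3 infected
Step 1: +8 new -> 11 infected
Step 2: +13 new -> 24 infected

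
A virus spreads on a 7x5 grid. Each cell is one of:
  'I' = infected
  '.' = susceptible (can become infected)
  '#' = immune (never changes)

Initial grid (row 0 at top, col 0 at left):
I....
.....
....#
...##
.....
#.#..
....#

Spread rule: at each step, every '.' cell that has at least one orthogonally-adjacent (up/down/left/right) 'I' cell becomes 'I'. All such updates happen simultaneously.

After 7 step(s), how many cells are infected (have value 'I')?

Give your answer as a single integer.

Step 0 (initial): 1 infected
Step 1: +2 new -> 3 infected
Step 2: +3 new -> 6 infected
Step 3: +4 new -> 10 infected
Step 4: +5 new -> 15 infected
Step 5: +4 new -> 19 infected
Step 6: +2 new -> 21 infected
Step 7: +2 new -> 23 infected

Answer: 23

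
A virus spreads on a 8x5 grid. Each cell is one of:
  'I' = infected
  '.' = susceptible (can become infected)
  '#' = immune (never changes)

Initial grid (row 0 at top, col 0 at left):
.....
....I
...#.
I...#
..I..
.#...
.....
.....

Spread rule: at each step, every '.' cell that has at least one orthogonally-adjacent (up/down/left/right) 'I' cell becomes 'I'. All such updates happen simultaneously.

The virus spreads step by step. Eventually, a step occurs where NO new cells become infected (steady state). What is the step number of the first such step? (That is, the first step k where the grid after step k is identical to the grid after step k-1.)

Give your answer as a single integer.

Step 0 (initial): 3 infected
Step 1: +10 new -> 13 infected
Step 2: +10 new -> 23 infected
Step 3: +8 new -> 31 infected
Step 4: +5 new -> 36 infected
Step 5: +1 new -> 37 infected
Step 6: +0 new -> 37 infected

Answer: 6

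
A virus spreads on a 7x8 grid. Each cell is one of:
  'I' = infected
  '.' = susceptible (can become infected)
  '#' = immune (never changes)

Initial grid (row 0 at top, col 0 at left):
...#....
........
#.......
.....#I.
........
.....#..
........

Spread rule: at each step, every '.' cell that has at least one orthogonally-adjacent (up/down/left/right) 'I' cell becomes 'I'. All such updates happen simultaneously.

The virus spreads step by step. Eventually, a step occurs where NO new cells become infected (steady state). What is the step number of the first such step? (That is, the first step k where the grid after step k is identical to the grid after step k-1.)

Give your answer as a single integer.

Step 0 (initial): 1 infected
Step 1: +3 new -> 4 infected
Step 2: +6 new -> 10 infected
Step 3: +7 new -> 17 infected
Step 4: +9 new -> 26 infected
Step 5: +7 new -> 33 infected
Step 6: +6 new -> 39 infected
Step 7: +6 new -> 45 infected
Step 8: +5 new -> 50 infected
Step 9: +2 new -> 52 infected
Step 10: +0 new -> 52 infected

Answer: 10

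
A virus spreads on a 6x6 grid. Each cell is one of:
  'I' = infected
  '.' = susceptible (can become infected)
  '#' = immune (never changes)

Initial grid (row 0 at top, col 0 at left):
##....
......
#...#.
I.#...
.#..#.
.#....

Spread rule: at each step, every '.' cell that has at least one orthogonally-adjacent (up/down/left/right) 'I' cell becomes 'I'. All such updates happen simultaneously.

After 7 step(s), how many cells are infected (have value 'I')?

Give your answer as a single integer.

Step 0 (initial): 1 infected
Step 1: +2 new -> 3 infected
Step 2: +2 new -> 5 infected
Step 3: +2 new -> 7 infected
Step 4: +3 new -> 10 infected
Step 5: +3 new -> 13 infected
Step 6: +4 new -> 17 infected
Step 7: +5 new -> 22 infected

Answer: 22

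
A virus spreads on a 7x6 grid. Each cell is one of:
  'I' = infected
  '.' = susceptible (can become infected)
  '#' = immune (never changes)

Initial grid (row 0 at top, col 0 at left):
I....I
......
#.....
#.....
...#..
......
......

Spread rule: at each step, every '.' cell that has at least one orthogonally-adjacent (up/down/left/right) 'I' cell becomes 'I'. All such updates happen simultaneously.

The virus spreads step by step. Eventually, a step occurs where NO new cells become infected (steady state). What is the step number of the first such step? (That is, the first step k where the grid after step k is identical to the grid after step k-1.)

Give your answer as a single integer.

Answer: 9

Derivation:
Step 0 (initial): 2 infected
Step 1: +4 new -> 6 infected
Step 2: +5 new -> 11 infected
Step 3: +5 new -> 16 infected
Step 4: +5 new -> 21 infected
Step 5: +5 new -> 26 infected
Step 6: +5 new -> 31 infected
Step 7: +5 new -> 36 infected
Step 8: +3 new -> 39 infected
Step 9: +0 new -> 39 infected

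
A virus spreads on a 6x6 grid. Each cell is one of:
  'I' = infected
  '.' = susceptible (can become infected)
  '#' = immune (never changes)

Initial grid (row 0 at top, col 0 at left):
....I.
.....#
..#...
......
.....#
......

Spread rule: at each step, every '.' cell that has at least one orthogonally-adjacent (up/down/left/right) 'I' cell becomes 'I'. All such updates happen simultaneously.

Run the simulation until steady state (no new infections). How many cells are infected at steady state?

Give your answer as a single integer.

Answer: 33

Derivation:
Step 0 (initial): 1 infected
Step 1: +3 new -> 4 infected
Step 2: +3 new -> 7 infected
Step 3: +5 new -> 12 infected
Step 4: +5 new -> 17 infected
Step 5: +5 new -> 22 infected
Step 6: +5 new -> 27 infected
Step 7: +3 new -> 30 infected
Step 8: +2 new -> 32 infected
Step 9: +1 new -> 33 infected
Step 10: +0 new -> 33 infected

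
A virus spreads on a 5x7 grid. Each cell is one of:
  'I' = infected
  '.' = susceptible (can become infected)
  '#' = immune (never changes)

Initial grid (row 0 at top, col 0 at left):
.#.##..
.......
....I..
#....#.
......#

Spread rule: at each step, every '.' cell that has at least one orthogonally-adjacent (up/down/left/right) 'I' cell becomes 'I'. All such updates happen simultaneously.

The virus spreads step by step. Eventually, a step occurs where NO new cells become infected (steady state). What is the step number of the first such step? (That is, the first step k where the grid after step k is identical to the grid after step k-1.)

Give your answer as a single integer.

Step 0 (initial): 1 infected
Step 1: +4 new -> 5 infected
Step 2: +6 new -> 11 infected
Step 3: +8 new -> 19 infected
Step 4: +6 new -> 25 infected
Step 5: +2 new -> 27 infected
Step 6: +2 new -> 29 infected
Step 7: +0 new -> 29 infected

Answer: 7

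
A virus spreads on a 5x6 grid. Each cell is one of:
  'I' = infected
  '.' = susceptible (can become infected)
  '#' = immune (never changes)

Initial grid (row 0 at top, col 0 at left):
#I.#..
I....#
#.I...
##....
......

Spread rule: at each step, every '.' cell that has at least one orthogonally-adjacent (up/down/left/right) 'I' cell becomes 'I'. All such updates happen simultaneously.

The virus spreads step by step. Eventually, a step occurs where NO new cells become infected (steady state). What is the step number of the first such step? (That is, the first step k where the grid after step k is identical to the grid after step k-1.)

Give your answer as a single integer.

Step 0 (initial): 3 infected
Step 1: +6 new -> 9 infected
Step 2: +4 new -> 13 infected
Step 3: +5 new -> 18 infected
Step 4: +4 new -> 22 infected
Step 5: +2 new -> 24 infected
Step 6: +0 new -> 24 infected

Answer: 6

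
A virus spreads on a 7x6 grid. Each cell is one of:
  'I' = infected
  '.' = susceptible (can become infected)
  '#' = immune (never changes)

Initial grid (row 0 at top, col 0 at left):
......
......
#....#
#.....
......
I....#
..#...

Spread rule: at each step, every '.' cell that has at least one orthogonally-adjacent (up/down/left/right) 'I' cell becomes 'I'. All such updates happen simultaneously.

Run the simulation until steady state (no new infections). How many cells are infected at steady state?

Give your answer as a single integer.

Answer: 37

Derivation:
Step 0 (initial): 1 infected
Step 1: +3 new -> 4 infected
Step 2: +3 new -> 7 infected
Step 3: +3 new -> 10 infected
Step 4: +5 new -> 15 infected
Step 5: +5 new -> 20 infected
Step 6: +7 new -> 27 infected
Step 7: +5 new -> 32 infected
Step 8: +2 new -> 34 infected
Step 9: +2 new -> 36 infected
Step 10: +1 new -> 37 infected
Step 11: +0 new -> 37 infected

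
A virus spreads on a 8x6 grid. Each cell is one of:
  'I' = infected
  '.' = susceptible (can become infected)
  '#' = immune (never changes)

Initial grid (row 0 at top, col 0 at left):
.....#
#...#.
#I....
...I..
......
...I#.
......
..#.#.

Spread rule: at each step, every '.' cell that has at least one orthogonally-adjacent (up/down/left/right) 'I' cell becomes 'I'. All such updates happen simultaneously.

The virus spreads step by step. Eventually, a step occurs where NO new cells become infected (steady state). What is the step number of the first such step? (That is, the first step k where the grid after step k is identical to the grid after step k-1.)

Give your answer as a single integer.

Answer: 6

Derivation:
Step 0 (initial): 3 infected
Step 1: +9 new -> 12 infected
Step 2: +13 new -> 25 infected
Step 3: +9 new -> 34 infected
Step 4: +6 new -> 40 infected
Step 5: +1 new -> 41 infected
Step 6: +0 new -> 41 infected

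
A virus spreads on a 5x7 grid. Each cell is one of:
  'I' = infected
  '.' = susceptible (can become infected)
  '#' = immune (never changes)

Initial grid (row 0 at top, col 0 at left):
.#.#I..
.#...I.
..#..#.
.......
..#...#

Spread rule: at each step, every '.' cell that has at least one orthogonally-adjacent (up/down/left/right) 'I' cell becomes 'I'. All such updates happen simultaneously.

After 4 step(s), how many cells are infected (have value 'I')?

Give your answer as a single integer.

Step 0 (initial): 2 infected
Step 1: +3 new -> 5 infected
Step 2: +4 new -> 9 infected
Step 3: +4 new -> 13 infected
Step 4: +4 new -> 17 infected

Answer: 17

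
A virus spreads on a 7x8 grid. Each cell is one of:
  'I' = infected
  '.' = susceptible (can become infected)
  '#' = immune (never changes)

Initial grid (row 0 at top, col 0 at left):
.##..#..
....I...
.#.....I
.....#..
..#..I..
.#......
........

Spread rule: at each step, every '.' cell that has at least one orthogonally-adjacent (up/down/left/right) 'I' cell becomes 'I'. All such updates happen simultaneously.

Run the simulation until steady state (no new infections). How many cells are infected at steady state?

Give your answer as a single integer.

Step 0 (initial): 3 infected
Step 1: +10 new -> 13 infected
Step 2: +13 new -> 26 infected
Step 3: +8 new -> 34 infected
Step 4: +5 new -> 39 infected
Step 5: +4 new -> 43 infected
Step 6: +3 new -> 46 infected
Step 7: +2 new -> 48 infected
Step 8: +1 new -> 49 infected
Step 9: +0 new -> 49 infected

Answer: 49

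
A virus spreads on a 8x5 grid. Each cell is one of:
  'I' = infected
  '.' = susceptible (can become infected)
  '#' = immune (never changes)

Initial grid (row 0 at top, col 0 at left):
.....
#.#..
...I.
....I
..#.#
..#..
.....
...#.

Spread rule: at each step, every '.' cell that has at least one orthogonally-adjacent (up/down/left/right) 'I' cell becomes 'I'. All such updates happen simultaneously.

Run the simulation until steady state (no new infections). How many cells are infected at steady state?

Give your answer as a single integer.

Answer: 34

Derivation:
Step 0 (initial): 2 infected
Step 1: +4 new -> 6 infected
Step 2: +5 new -> 11 infected
Step 3: +6 new -> 17 infected
Step 4: +5 new -> 22 infected
Step 5: +5 new -> 27 infected
Step 6: +4 new -> 31 infected
Step 7: +2 new -> 33 infected
Step 8: +1 new -> 34 infected
Step 9: +0 new -> 34 infected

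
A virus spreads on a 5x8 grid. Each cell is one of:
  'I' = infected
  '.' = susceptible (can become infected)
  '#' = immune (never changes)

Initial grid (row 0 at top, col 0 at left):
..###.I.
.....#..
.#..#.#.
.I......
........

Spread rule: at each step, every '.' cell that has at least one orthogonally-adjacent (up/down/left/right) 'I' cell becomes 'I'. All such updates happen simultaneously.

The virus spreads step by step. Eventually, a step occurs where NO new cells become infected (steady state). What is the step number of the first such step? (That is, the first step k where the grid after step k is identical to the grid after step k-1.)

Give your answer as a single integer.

Answer: 7

Derivation:
Step 0 (initial): 2 infected
Step 1: +6 new -> 8 infected
Step 2: +6 new -> 14 infected
Step 3: +6 new -> 20 infected
Step 4: +6 new -> 26 infected
Step 5: +6 new -> 32 infected
Step 6: +1 new -> 33 infected
Step 7: +0 new -> 33 infected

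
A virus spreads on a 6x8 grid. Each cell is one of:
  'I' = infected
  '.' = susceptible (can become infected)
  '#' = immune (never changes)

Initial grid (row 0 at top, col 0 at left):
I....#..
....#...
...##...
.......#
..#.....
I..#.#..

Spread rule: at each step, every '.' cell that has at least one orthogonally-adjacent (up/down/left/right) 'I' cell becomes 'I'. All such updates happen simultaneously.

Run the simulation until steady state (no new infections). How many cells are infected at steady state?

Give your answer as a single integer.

Step 0 (initial): 2 infected
Step 1: +4 new -> 6 infected
Step 2: +6 new -> 12 infected
Step 3: +4 new -> 16 infected
Step 4: +4 new -> 20 infected
Step 5: +1 new -> 21 infected
Step 6: +2 new -> 23 infected
Step 7: +2 new -> 25 infected
Step 8: +4 new -> 29 infected
Step 9: +3 new -> 32 infected
Step 10: +4 new -> 36 infected
Step 11: +3 new -> 39 infected
Step 12: +1 new -> 40 infected
Step 13: +0 new -> 40 infected

Answer: 40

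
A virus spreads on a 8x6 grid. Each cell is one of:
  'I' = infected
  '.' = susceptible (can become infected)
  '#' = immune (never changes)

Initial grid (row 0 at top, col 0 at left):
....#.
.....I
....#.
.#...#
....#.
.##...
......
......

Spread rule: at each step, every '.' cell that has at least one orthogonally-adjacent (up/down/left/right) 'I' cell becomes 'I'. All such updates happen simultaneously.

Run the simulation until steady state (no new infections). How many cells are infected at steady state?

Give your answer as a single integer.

Step 0 (initial): 1 infected
Step 1: +3 new -> 4 infected
Step 2: +1 new -> 5 infected
Step 3: +3 new -> 8 infected
Step 4: +4 new -> 12 infected
Step 5: +6 new -> 18 infected
Step 6: +4 new -> 22 infected
Step 7: +4 new -> 26 infected
Step 8: +5 new -> 31 infected
Step 9: +6 new -> 37 infected
Step 10: +3 new -> 40 infected
Step 11: +1 new -> 41 infected
Step 12: +0 new -> 41 infected

Answer: 41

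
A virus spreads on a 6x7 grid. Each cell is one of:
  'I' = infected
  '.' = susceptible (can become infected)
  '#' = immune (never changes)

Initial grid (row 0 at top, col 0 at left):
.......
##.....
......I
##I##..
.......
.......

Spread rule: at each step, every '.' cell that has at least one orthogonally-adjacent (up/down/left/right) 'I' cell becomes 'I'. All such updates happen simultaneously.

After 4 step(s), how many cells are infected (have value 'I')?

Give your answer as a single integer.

Answer: 35

Derivation:
Step 0 (initial): 2 infected
Step 1: +5 new -> 7 infected
Step 2: +11 new -> 18 infected
Step 3: +11 new -> 29 infected
Step 4: +6 new -> 35 infected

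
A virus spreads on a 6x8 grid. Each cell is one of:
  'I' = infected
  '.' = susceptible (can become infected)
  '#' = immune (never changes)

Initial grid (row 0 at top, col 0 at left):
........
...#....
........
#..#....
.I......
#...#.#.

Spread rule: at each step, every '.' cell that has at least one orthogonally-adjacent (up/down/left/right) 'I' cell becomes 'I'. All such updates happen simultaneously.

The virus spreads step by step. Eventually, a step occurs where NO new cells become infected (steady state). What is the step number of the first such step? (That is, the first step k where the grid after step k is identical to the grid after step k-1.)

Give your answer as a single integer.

Step 0 (initial): 1 infected
Step 1: +4 new -> 5 infected
Step 2: +4 new -> 9 infected
Step 3: +5 new -> 14 infected
Step 4: +6 new -> 20 infected
Step 5: +6 new -> 26 infected
Step 6: +5 new -> 31 infected
Step 7: +5 new -> 36 infected
Step 8: +3 new -> 39 infected
Step 9: +2 new -> 41 infected
Step 10: +1 new -> 42 infected
Step 11: +0 new -> 42 infected

Answer: 11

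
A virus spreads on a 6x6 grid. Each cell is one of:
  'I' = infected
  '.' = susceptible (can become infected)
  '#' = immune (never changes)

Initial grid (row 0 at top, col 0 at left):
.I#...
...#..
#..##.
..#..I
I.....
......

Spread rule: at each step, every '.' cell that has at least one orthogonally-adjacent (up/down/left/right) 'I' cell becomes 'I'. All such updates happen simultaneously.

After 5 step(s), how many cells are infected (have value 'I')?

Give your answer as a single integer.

Answer: 30

Derivation:
Step 0 (initial): 3 infected
Step 1: +8 new -> 11 infected
Step 2: +10 new -> 21 infected
Step 3: +6 new -> 27 infected
Step 4: +2 new -> 29 infected
Step 5: +1 new -> 30 infected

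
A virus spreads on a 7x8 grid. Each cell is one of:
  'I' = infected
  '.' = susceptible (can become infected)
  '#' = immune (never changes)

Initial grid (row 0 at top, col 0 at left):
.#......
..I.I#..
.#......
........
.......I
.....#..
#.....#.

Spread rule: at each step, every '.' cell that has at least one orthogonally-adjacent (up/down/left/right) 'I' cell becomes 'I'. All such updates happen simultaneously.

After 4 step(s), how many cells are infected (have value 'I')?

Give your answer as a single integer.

Step 0 (initial): 3 infected
Step 1: +9 new -> 12 infected
Step 2: +12 new -> 24 infected
Step 3: +10 new -> 34 infected
Step 4: +7 new -> 41 infected

Answer: 41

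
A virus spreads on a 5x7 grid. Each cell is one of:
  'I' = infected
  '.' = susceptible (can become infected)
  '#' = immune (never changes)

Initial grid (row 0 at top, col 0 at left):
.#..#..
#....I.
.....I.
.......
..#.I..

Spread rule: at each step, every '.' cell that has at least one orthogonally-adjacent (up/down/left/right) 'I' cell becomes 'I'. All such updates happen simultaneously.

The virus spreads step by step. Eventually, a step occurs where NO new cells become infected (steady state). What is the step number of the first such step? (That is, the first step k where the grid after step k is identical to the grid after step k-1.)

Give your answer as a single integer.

Step 0 (initial): 3 infected
Step 1: +9 new -> 12 infected
Step 2: +6 new -> 18 infected
Step 3: +4 new -> 22 infected
Step 4: +4 new -> 26 infected
Step 5: +3 new -> 29 infected
Step 6: +1 new -> 30 infected
Step 7: +0 new -> 30 infected

Answer: 7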